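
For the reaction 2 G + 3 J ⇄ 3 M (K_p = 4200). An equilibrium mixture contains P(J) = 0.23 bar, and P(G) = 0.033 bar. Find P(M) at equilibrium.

At equilibrium, K_p = P(M)³ / (P(G)²·P(J)³) = 4200.
(P(M))³ / ((0.033)²·(0.23)³) = 4200
P(M)³ = 0.0556 ⇒ P(M) = 0.38 bar

P(M) = 0.38 bar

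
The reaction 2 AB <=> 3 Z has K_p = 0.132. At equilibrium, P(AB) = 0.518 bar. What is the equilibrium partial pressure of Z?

At equilibrium, K_p = P(Z)³ / P(AB)² = 0.132.
(P(Z))³ / (0.518)² = 0.132
P(Z)³ = 0.0354 ⇒ P(Z) = 0.328 bar

P(Z) = 0.328 bar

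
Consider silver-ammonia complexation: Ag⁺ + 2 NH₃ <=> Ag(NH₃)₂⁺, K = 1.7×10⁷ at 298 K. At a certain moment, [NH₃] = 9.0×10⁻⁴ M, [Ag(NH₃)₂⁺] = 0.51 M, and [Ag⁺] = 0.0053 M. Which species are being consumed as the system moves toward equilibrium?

Ag(NH₃)₂⁺ (products)

Q = [Ag(NH₃)₂⁺] / ([Ag⁺]·[NH₃]²) = (0.51) / ((0.0053)·(9.0×10⁻⁴)²) = 1.2×10⁸
Q = 1.2×10⁸ > K = 1.7×10⁷: net reverse reaction.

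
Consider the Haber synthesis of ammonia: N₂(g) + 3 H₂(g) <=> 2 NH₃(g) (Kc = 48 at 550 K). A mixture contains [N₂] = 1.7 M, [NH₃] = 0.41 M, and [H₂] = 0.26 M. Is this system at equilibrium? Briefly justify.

no; Q < K, reaction proceeds forward

Qc = [NH₃]² / ([N₂]·[H₂]³) = (0.41)² / ((1.7)·(0.26)³) = 5.6
Qc = 5.6 < Kc = 48: net forward reaction.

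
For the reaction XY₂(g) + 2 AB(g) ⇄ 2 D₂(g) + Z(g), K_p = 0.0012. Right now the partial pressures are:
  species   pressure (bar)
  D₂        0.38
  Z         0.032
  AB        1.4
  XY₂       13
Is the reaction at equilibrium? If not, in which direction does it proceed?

Q_p = P(D₂)²·P(Z) / (P(XY₂)·P(AB)²) = (0.38)²·(0.032) / ((13)·(1.4)²) = 1.8×10⁻⁴
Q_p = 1.8×10⁻⁴ < K_p = 0.0012, so the forward reaction proceeds.

toward products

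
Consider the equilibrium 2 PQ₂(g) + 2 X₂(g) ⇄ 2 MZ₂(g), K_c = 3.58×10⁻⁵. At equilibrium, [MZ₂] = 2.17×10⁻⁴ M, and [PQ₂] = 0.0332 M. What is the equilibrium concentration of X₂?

[X₂] = 1.09 M

At equilibrium, K_c = [MZ₂]² / ([PQ₂]²·[X₂]²) = 3.58×10⁻⁵.
(2.17×10⁻⁴)² / ((0.0332)²·([X₂])²) = 3.58×10⁻⁵
[X₂]² = 1.19 ⇒ [X₂] = 1.09 M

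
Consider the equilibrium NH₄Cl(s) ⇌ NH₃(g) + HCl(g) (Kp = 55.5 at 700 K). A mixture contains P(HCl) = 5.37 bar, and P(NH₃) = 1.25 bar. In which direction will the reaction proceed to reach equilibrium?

in the forward direction

(NH₄Cl is a pure solid — omitted from Qp.)
Qp = P(NH₃)·P(HCl) = (1.25)·(5.37) = 6.71
Qp = 6.71 < Kp = 55.5, so the forward reaction proceeds.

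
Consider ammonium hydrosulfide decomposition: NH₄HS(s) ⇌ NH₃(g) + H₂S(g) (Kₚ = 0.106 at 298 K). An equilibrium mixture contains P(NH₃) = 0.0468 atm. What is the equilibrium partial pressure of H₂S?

P(H₂S) = 2.26 atm

(NH₄HS is a pure solid — omitted from Kₚ.)
At equilibrium, Kₚ = P(NH₃)·P(H₂S) = 0.106.
(0.0468)·(P(H₂S)) = 0.106
P(H₂S) = 2.26 atm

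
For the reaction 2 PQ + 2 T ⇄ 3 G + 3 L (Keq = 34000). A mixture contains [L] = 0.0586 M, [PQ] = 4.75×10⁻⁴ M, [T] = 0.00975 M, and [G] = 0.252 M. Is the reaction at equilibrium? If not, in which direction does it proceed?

Q = [G]³·[L]³ / ([PQ]²·[T]²) = (0.252)³·(0.0586)³ / ((4.75×10⁻⁴)²·(0.00975)²) = 1.50×10⁵
Q = 1.50×10⁵ > Keq = 34000, so the reverse reaction proceeds.

reverse (toward reactants)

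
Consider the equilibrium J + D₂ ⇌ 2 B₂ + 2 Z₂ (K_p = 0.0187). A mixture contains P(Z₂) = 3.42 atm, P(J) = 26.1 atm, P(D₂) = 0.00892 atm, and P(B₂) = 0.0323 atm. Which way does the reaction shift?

Q_p = P(B₂)²·P(Z₂)² / (P(J)·P(D₂)) = (0.0323)²·(3.42)² / ((26.1)·(0.00892)) = 0.0524
Q_p = 0.0524 > K_p = 0.0187, so the reverse reaction proceeds.

toward reactants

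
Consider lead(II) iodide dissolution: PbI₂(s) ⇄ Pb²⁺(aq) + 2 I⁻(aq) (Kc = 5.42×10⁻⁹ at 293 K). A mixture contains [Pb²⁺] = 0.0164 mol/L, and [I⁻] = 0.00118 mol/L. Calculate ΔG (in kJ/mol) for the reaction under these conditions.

(PbI₂ is a pure solid — omitted from Qc.)
Qc = [Pb²⁺]·[I⁻]² = (0.0164)·(0.00118)² = 2.28×10⁻⁸
ΔG = RT ln(Qc/Kc) = (8.314 J mol⁻¹ K⁻¹)(293 K) × ln(2.28×10⁻⁸/5.42×10⁻⁹)
   = (2.436 kJ/mol)(1.437) = 3.50 kJ/mol
ΔG > 0, so the forward reaction is non-spontaneous (proceeds in reverse).

ΔG = 3.50 kJ/mol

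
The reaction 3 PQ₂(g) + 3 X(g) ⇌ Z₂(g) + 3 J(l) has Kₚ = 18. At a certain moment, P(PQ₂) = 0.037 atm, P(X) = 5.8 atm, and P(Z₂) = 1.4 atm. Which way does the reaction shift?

reverse (toward reactants)

(J is a pure liquid — omitted from Qₚ.)
Qₚ = P(Z₂) / (P(PQ₂)³·P(X)³) = (1.4) / ((0.037)³·(5.8)³) = 140
Qₚ = 140 > Kₚ = 18, so the reverse reaction proceeds.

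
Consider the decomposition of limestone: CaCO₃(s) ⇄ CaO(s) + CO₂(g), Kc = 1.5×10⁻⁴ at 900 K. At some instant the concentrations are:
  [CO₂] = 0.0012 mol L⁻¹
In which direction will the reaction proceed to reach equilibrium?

to the left

(CaCO₃, CaO are pure solids — omitted from Qc.)
Qc = [CO₂] = 0.0012
Qc = 0.0012 > Kc = 1.5×10⁻⁴, so the reverse reaction proceeds.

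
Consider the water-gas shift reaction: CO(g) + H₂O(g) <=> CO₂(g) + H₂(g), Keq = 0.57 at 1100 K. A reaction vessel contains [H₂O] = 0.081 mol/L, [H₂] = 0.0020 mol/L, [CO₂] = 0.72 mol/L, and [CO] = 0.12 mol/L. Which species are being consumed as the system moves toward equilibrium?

CO, H₂O (reactants)

Q = [CO₂]·[H₂] / ([CO]·[H₂O]) = (0.72)·(0.0020) / ((0.12)·(0.081)) = 0.15
Q = 0.15 < Keq = 0.57: net forward reaction.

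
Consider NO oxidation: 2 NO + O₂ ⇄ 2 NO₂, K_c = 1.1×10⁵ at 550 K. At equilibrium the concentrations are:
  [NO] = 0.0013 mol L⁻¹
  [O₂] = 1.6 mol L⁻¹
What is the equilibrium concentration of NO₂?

At equilibrium, K_c = [NO₂]² / ([NO]²·[O₂]) = 1.1×10⁵.
([NO₂])² / ((0.0013)²·(1.6)) = 1.1×10⁵
[NO₂]² = 0.297 ⇒ [NO₂] = 0.55 mol L⁻¹

[NO₂] = 0.55 mol L⁻¹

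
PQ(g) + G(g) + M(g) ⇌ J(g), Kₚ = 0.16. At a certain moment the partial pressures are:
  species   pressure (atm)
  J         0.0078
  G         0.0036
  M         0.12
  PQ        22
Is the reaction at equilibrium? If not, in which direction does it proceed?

toward reactants

Qₚ = P(J) / (P(PQ)·P(G)·P(M)) = (0.0078) / ((22)·(0.0036)·(0.12)) = 0.82
Qₚ = 0.82 > Kₚ = 0.16, so the reverse reaction proceeds.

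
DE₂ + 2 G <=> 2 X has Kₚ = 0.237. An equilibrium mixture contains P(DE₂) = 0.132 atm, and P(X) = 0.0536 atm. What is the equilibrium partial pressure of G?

At equilibrium, Kₚ = P(X)² / (P(DE₂)·P(G)²) = 0.237.
(0.0536)² / ((0.132)·(P(G))²) = 0.237
P(G)² = 0.0918 ⇒ P(G) = 0.303 atm

P(G) = 0.303 atm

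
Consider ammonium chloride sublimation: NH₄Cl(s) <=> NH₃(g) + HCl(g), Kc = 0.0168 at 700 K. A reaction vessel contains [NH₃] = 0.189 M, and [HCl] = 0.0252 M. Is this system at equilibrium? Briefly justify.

no; Q < K, reaction proceeds forward

(NH₄Cl is a pure solid — omitted from Qc.)
Qc = [NH₃]·[HCl] = (0.189)·(0.0252) = 0.00476
Qc = 0.00476 < Kc = 0.0168: net forward reaction.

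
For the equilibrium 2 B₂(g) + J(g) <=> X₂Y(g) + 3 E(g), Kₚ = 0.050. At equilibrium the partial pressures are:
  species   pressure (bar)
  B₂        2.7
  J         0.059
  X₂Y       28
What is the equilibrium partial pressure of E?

At equilibrium, Kₚ = P(X₂Y)·P(E)³ / (P(B₂)²·P(J)) = 0.050.
(28)·(P(E))³ / ((2.7)²·(0.059)) = 0.050
P(E)³ = 7.68×10⁻⁴ ⇒ P(E) = 0.092 bar

P(E) = 0.092 bar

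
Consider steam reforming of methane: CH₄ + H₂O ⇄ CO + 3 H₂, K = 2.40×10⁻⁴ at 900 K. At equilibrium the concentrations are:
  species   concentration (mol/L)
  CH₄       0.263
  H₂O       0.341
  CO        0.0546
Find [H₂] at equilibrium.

At equilibrium, K = [CO]·[H₂]³ / ([CH₄]·[H₂O]) = 2.40×10⁻⁴.
(0.0546)·([H₂])³ / ((0.263)·(0.341)) = 2.40×10⁻⁴
[H₂]³ = 3.94×10⁻⁴ ⇒ [H₂] = 0.0733 mol/L

[H₂] = 0.0733 mol/L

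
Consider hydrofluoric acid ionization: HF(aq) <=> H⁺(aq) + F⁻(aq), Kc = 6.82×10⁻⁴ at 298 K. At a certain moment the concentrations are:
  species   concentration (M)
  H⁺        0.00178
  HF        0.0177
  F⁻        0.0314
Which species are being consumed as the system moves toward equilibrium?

Qc = [H⁺]·[F⁻] / [HF] = (0.00178)·(0.0314) / (0.0177) = 0.00316
Qc = 0.00316 > Kc = 6.82×10⁻⁴: net reverse reaction.

H⁺, F⁻ (products)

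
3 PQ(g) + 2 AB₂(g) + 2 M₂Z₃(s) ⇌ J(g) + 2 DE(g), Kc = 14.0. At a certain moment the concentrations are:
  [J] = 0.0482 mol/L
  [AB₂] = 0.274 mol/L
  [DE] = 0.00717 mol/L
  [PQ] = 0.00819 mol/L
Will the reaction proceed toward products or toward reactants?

(M₂Z₃ is a pure solid — omitted from Qc.)
Qc = [J]·[DE]² / ([PQ]³·[AB₂]²) = (0.0482)·(0.00717)² / ((0.00819)³·(0.274)²) = 60.1
Qc = 60.1 > Kc = 14.0, so the reverse reaction proceeds.

in the reverse direction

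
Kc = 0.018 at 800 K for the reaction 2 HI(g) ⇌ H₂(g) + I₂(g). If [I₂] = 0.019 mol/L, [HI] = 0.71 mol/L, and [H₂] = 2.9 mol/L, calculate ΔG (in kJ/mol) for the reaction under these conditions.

ΔG = 12.0 kJ/mol

Qc = [H₂]·[I₂] / [HI]² = (2.9)·(0.019) / (0.71)² = 0.109
ΔG = RT ln(Qc/Kc) = (8.314 J mol⁻¹ K⁻¹)(800 K) × ln(0.109/0.018)
   = (6.651 kJ/mol)(1.801) = 12.0 kJ/mol
ΔG > 0, so the forward reaction is non-spontaneous (proceeds in reverse).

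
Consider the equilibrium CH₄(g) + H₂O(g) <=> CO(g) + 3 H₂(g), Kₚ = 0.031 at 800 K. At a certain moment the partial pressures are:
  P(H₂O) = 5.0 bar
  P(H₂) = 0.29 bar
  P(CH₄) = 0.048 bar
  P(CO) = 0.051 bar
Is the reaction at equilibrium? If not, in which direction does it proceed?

Qₚ = P(CO)·P(H₂)³ / (P(CH₄)·P(H₂O)) = (0.051)·(0.29)³ / ((0.048)·(5.0)) = 0.0052
Qₚ = 0.0052 < Kₚ = 0.031, so the forward reaction proceeds.

in the forward direction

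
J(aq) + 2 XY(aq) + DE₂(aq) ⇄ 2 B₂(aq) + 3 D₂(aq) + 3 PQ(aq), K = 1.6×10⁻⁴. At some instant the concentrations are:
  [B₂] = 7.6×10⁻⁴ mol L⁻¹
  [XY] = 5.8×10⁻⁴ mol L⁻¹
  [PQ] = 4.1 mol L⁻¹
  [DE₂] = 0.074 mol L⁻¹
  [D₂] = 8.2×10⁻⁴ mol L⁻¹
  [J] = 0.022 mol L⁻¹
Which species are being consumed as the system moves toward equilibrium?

Q = [B₂]²·[D₂]³·[PQ]³ / ([J]·[XY]²·[DE₂]) = (7.6×10⁻⁴)²·(8.2×10⁻⁴)³·(4.1)³ / ((0.022)·(5.8×10⁻⁴)²·(0.074)) = 4.0×10⁻⁵
Q = 4.0×10⁻⁵ < K = 1.6×10⁻⁴: net forward reaction.

J, XY, DE₂ (reactants)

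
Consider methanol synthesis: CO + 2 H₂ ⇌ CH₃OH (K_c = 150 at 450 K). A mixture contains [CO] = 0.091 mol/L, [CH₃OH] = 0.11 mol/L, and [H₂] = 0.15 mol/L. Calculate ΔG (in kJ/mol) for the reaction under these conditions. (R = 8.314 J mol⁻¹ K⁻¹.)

ΔG = -3.84 kJ/mol

Q_c = [CH₃OH] / ([CO]·[H₂]²) = (0.11) / ((0.091)·(0.15)²) = 53.7
ΔG = RT ln(Q_c/K_c) = (8.314 J mol⁻¹ K⁻¹)(450 K) × ln(53.7/150)
   = (3.741 kJ/mol)(-1.027) = -3.84 kJ/mol
ΔG < 0, so the forward reaction is spontaneous (proceeds forward).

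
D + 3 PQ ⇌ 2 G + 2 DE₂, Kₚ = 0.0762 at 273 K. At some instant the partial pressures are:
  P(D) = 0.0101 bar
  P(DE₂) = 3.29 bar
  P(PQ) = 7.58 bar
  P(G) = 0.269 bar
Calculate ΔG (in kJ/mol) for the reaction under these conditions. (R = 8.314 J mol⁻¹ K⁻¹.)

Qₚ = P(G)²·P(DE₂)² / (P(D)·P(PQ)³) = (0.269)²·(3.29)² / ((0.0101)·(7.58)³) = 0.178
ΔG = RT ln(Qₚ/Kₚ) = (8.314 J mol⁻¹ K⁻¹)(273 K) × ln(0.178/0.0762)
   = (2.270 kJ/mol)(0.8484) = 1.93 kJ/mol
ΔG > 0, so the forward reaction is non-spontaneous (proceeds in reverse).

ΔG = 1.93 kJ/mol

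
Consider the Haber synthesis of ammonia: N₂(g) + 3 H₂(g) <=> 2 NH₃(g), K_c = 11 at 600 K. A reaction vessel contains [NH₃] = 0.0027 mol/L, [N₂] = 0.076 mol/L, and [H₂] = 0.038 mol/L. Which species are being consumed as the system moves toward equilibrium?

Q_c = [NH₃]² / ([N₂]·[H₂]³) = (0.0027)² / ((0.076)·(0.038)³) = 1.7
Q_c = 1.7 < K_c = 11: net forward reaction.

N₂, H₂ (reactants)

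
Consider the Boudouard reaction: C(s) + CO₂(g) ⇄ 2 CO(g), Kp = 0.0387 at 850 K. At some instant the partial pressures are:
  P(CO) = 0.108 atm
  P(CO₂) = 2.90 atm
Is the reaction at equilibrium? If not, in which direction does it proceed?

(C is a pure solid — omitted from Qp.)
Qp = P(CO)² / P(CO₂) = (0.108)² / (2.90) = 0.00402
Qp = 0.00402 < Kp = 0.0387, so the forward reaction proceeds.

to the right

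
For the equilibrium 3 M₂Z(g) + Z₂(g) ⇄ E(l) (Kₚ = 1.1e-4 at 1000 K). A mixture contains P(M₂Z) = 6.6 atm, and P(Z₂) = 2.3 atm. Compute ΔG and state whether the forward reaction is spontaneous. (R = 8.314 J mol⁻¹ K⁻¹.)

ΔG = 21.8 kJ/mol; the forward reaction is non-spontaneous

(E is a pure liquid — omitted from Qₚ.)
Qₚ = 1 / (P(M₂Z)³·P(Z₂)) = 1 / ((6.6)³·(2.3)) = 0.00151
ΔG = RT ln(Qₚ/Kₚ) = (8.314 J mol⁻¹ K⁻¹)(1000 K) × ln(0.00151/1.1e-4)
   = (8.314 kJ/mol)(2.619) = 21.8 kJ/mol
ΔG > 0, so the forward reaction is non-spontaneous (proceeds in reverse).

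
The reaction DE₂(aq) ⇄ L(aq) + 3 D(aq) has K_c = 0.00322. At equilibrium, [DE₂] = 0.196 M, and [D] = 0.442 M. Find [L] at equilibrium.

At equilibrium, K_c = [L]·[D]³ / [DE₂] = 0.00322.
([L])·(0.442)³ / (0.196) = 0.00322
[L] = 0.00731 M

[L] = 0.00731 M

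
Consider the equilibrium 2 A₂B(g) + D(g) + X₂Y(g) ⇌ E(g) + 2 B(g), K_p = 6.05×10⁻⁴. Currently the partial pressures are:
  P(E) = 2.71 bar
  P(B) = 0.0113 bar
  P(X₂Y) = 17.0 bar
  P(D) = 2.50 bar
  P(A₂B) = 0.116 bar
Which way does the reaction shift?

neither direction; the system is at equilibrium

Q_p = P(E)·P(B)² / (P(A₂B)²·P(D)·P(X₂Y)) = (2.71)·(0.0113)² / ((0.116)²·(2.50)·(17.0)) = 6.05×10⁻⁴
Q_p = 6.05×10⁻⁴ = K_p, so the system is already at equilibrium.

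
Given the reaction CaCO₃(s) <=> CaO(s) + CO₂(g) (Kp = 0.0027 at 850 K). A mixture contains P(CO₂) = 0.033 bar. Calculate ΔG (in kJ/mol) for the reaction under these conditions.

ΔG = 17.7 kJ/mol

(CaCO₃, CaO are pure solids — omitted from Qp.)
Qp = P(CO₂) = 0.0330
ΔG = RT ln(Qp/Kp) = (8.314 J mol⁻¹ K⁻¹)(850 K) × ln(0.0330/0.0027)
   = (7.067 kJ/mol)(2.503) = 17.7 kJ/mol
ΔG > 0, so the forward reaction is non-spontaneous (proceeds in reverse).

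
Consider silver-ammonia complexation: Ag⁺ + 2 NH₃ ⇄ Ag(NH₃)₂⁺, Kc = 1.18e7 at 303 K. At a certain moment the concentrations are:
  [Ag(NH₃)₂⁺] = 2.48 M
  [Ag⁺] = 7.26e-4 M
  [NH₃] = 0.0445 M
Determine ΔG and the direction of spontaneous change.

ΔG = -4.84 kJ/mol; the forward reaction is spontaneous

Qc = [Ag(NH₃)₂⁺] / ([Ag⁺]·[NH₃]²) = (2.48) / ((7.26e-4)·(0.0445)²) = 1.73e6
ΔG = RT ln(Qc/Kc) = (8.314 J mol⁻¹ K⁻¹)(303 K) × ln(1.73e6/1.18e7)
   = (2.519 kJ/mol)(-1.920) = -4.84 kJ/mol
ΔG < 0, so the forward reaction is spontaneous (proceeds forward).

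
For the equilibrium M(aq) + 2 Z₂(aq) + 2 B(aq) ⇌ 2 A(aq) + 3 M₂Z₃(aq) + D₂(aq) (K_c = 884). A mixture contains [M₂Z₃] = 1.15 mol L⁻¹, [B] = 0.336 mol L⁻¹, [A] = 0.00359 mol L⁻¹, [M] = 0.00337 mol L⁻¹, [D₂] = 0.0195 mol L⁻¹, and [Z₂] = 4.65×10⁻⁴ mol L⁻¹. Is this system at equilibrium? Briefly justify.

no; Q > K, reaction proceeds in reverse

Q_c = [A]²·[M₂Z₃]³·[D₂] / ([M]·[Z₂]²·[B]²) = (0.00359)²·(1.15)³·(0.0195) / ((0.00337)·(4.65×10⁻⁴)²·(0.336)²) = 4650
Q_c = 4650 > K_c = 884: net reverse reaction.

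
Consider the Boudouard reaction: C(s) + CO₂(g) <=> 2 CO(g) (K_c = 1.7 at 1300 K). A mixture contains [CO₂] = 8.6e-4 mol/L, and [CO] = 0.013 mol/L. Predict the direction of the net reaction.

(C is a pure solid — omitted from Q_c.)
Q_c = [CO]² / [CO₂] = (0.013)² / (8.6e-4) = 0.20
Q_c = 0.20 < K_c = 1.7, so the forward reaction proceeds.

toward products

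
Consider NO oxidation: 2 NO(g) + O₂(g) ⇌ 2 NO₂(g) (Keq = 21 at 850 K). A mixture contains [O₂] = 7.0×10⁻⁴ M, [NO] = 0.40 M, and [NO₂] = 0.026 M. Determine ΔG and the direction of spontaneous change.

ΔG = -8.81 kJ/mol; the forward reaction is spontaneous

Q = [NO₂]² / ([NO]²·[O₂]) = (0.026)² / ((0.40)²·(7.0×10⁻⁴)) = 6.04
ΔG = RT ln(Q/Keq) = (8.314 J mol⁻¹ K⁻¹)(850 K) × ln(6.04/21)
   = (7.067 kJ/mol)(-1.246) = -8.81 kJ/mol
ΔG < 0, so the forward reaction is spontaneous (proceeds forward).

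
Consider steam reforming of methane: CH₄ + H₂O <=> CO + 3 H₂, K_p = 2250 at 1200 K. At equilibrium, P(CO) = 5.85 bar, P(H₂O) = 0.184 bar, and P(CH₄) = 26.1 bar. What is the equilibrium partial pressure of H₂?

P(H₂) = 12.3 bar

At equilibrium, K_p = P(CO)·P(H₂)³ / (P(CH₄)·P(H₂O)) = 2250.
(5.85)·(P(H₂))³ / ((26.1)·(0.184)) = 2250
P(H₂)³ = 1850 ⇒ P(H₂) = 12.3 bar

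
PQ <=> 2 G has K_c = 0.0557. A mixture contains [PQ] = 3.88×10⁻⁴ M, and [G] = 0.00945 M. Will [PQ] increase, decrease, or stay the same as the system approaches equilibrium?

increase

Q_c = [G]² / [PQ] = (0.00945)² / (3.88×10⁻⁴) = 0.230
Q_c = 0.230 > K_c = 0.0557: net reverse reaction.
PQ is a reactant, so it increases.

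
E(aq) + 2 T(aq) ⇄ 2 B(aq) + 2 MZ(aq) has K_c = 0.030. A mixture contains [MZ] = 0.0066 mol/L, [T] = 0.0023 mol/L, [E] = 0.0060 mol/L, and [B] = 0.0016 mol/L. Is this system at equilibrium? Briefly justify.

Q_c = [B]²·[MZ]² / ([E]·[T]²) = (0.0016)²·(0.0066)² / ((0.0060)·(0.0023)²) = 0.0035
Q_c = 0.0035 < K_c = 0.030: net forward reaction.

no; Q < K, reaction proceeds forward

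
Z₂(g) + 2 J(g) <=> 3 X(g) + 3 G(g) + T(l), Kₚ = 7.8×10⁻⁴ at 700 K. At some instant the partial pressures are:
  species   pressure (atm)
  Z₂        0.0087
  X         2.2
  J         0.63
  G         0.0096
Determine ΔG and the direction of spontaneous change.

(T is a pure liquid — omitted from Qₚ.)
Qₚ = P(X)³·P(G)³ / (P(Z₂)·P(J)²) = (2.2)³·(0.0096)³ / ((0.0087)·(0.63)²) = 0.00273
ΔG = RT ln(Qₚ/Kₚ) = (8.314 J mol⁻¹ K⁻¹)(700 K) × ln(0.00273/7.8×10⁻⁴)
   = (5.820 kJ/mol)(1.253) = 7.29 kJ/mol
ΔG > 0, so the forward reaction is non-spontaneous (proceeds in reverse).

ΔG = 7.29 kJ/mol; the forward reaction is non-spontaneous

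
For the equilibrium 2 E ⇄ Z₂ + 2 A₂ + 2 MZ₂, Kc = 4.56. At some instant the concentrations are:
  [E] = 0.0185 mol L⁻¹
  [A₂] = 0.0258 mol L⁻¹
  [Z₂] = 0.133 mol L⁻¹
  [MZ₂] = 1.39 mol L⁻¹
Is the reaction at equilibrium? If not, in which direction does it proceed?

in the forward direction

Qc = [Z₂]·[A₂]²·[MZ₂]² / [E]² = (0.133)·(0.0258)²·(1.39)² / (0.0185)² = 0.500
Qc = 0.500 < Kc = 4.56, so the forward reaction proceeds.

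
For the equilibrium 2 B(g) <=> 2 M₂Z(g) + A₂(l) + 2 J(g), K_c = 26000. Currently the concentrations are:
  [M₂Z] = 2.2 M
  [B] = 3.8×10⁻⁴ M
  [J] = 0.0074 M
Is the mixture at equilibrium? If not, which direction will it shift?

no; Q < K, reaction proceeds forward

(A₂ is a pure liquid — omitted from Q_c.)
Q_c = [M₂Z]²·[J]² / [B]² = (2.2)²·(0.0074)² / (3.8×10⁻⁴)² = 1800
Q_c = 1800 < K_c = 26000: net forward reaction.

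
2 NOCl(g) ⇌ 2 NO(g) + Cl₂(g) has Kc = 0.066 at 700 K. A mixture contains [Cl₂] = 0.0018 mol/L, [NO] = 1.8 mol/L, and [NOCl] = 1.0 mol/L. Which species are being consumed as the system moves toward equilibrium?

Qc = [NO]²·[Cl₂] / [NOCl]² = (1.8)²·(0.0018) / (1.0)² = 0.0058
Qc = 0.0058 < Kc = 0.066: net forward reaction.

NOCl (reactants)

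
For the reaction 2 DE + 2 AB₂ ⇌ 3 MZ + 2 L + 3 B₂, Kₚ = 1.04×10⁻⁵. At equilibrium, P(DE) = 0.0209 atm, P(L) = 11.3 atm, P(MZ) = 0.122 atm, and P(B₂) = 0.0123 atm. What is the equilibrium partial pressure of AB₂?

P(AB₂) = 9.75 atm

At equilibrium, Kₚ = P(MZ)³·P(L)²·P(B₂)³ / (P(DE)²·P(AB₂)²) = 1.04×10⁻⁵.
(0.122)³·(11.3)²·(0.0123)³ / ((0.0209)²·(P(AB₂))²) = 1.04×10⁻⁵
P(AB₂)² = 95.0 ⇒ P(AB₂) = 9.75 atm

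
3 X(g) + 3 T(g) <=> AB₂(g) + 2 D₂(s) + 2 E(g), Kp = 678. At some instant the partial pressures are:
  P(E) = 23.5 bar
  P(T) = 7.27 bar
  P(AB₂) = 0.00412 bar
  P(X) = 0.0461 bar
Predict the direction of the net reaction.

to the right

(D₂ is a pure solid — omitted from Qp.)
Qp = P(AB₂)·P(E)² / (P(X)³·P(T)³) = (0.00412)·(23.5)² / ((0.0461)³·(7.27)³) = 60.4
Qp = 60.4 < Kp = 678, so the forward reaction proceeds.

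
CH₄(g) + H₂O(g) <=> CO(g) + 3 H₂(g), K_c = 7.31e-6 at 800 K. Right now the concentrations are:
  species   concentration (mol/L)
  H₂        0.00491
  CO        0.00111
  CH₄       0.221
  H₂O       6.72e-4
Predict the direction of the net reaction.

Q_c = [CO]·[H₂]³ / ([CH₄]·[H₂O]) = (0.00111)·(0.00491)³ / ((0.221)·(6.72e-4)) = 8.85e-7
Q_c = 8.85e-7 < K_c = 7.31e-6, so the forward reaction proceeds.

in the forward direction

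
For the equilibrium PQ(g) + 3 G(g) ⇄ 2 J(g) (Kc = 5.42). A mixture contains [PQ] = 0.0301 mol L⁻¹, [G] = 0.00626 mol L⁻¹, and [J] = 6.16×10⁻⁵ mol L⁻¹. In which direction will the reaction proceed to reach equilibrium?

Qc = [J]² / ([PQ]·[G]³) = (6.16×10⁻⁵)² / ((0.0301)·(0.00626)³) = 0.514
Qc = 0.514 < Kc = 5.42, so the forward reaction proceeds.

to the right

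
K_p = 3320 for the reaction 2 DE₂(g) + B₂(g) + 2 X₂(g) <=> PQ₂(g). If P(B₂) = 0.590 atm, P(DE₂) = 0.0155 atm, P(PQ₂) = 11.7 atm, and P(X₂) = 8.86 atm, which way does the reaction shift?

Q_p = P(PQ₂) / (P(DE₂)²·P(B₂)·P(X₂)²) = (11.7) / ((0.0155)²·(0.590)·(8.86)²) = 1050
Q_p = 1050 < K_p = 3320, so the forward reaction proceeds.

in the forward direction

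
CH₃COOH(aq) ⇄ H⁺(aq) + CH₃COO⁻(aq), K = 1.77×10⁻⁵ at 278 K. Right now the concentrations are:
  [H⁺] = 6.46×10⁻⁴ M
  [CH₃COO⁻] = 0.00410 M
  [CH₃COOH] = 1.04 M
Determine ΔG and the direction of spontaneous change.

ΔG = -4.48 kJ/mol; the forward reaction is spontaneous

Q = [H⁺]·[CH₃COO⁻] / [CH₃COOH] = (6.46×10⁻⁴)·(0.00410) / (1.04) = 2.55×10⁻⁶
ΔG = RT ln(Q/K) = (8.314 J mol⁻¹ K⁻¹)(278 K) × ln(2.55×10⁻⁶/1.77×10⁻⁵)
   = (2.311 kJ/mol)(-1.937) = -4.48 kJ/mol
ΔG < 0, so the forward reaction is spontaneous (proceeds forward).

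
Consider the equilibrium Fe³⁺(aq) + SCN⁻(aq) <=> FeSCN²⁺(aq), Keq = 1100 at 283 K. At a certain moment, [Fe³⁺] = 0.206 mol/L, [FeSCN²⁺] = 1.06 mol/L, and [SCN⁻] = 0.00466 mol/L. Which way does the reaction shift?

Q = [FeSCN²⁺] / ([Fe³⁺]·[SCN⁻]) = (1.06) / ((0.206)·(0.00466)) = 1100
Q = 1100 = Keq, so the system is already at equilibrium.

no net change (already at equilibrium)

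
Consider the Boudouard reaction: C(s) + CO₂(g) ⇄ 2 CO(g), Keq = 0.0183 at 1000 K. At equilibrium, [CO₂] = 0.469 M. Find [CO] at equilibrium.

(C is a pure solid — omitted from Keq.)
At equilibrium, Keq = [CO]² / [CO₂] = 0.0183.
([CO])² / (0.469) = 0.0183
[CO]² = 0.00858 ⇒ [CO] = 0.0926 M

[CO] = 0.0926 M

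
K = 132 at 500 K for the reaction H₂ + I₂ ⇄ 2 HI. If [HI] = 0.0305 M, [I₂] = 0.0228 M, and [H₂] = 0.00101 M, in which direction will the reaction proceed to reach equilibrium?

forward (toward products)

Q = [HI]² / ([H₂]·[I₂]) = (0.0305)² / ((0.00101)·(0.0228)) = 40.4
Q = 40.4 < K = 132, so the forward reaction proceeds.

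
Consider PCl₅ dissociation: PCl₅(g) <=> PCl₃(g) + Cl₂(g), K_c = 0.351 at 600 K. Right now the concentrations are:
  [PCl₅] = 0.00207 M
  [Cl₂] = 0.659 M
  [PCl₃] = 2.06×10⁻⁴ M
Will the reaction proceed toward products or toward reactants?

toward products

Q_c = [PCl₃]·[Cl₂] / [PCl₅] = (2.06×10⁻⁴)·(0.659) / (0.00207) = 0.0656
Q_c = 0.0656 < K_c = 0.351, so the forward reaction proceeds.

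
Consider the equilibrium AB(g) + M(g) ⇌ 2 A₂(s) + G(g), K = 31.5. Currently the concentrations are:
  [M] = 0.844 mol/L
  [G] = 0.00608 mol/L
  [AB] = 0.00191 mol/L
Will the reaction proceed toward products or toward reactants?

to the right

(A₂ is a pure solid — omitted from Q.)
Q = [G] / ([AB]·[M]) = (0.00608) / ((0.00191)·(0.844)) = 3.77
Q = 3.77 < K = 31.5, so the forward reaction proceeds.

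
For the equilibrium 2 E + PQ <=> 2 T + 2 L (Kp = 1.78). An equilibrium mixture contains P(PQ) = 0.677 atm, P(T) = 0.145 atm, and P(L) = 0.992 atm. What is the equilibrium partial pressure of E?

P(E) = 0.131 atm

At equilibrium, Kp = P(T)²·P(L)² / (P(E)²·P(PQ)) = 1.78.
(0.145)²·(0.992)² / ((P(E))²·(0.677)) = 1.78
P(E)² = 0.0172 ⇒ P(E) = 0.131 atm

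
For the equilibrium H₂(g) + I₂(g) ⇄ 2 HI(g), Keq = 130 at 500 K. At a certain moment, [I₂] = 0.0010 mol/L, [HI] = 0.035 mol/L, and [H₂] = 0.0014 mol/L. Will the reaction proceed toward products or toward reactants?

Q = [HI]² / ([H₂]·[I₂]) = (0.035)² / ((0.0014)·(0.0010)) = 880
Q = 880 > Keq = 130, so the reverse reaction proceeds.

toward reactants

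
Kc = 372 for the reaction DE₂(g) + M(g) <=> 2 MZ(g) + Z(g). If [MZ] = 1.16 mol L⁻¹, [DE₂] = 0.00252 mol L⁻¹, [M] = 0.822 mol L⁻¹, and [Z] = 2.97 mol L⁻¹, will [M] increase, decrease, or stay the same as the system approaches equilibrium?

Qc = [MZ]²·[Z] / ([DE₂]·[M]) = (1.16)²·(2.97) / ((0.00252)·(0.822)) = 1930
Qc = 1930 > Kc = 372: net reverse reaction.
M is a reactant, so it increases.

increase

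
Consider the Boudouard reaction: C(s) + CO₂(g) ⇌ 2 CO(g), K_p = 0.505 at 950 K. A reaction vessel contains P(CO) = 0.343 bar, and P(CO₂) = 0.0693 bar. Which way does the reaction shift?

reverse (toward reactants)

(C is a pure solid — omitted from Q_p.)
Q_p = P(CO)² / P(CO₂) = (0.343)² / (0.0693) = 1.70
Q_p = 1.70 > K_p = 0.505, so the reverse reaction proceeds.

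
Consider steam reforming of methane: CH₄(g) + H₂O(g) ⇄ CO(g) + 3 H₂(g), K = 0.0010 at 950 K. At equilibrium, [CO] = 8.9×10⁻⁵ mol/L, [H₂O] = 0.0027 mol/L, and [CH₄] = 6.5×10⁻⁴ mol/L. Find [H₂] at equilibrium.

[H₂] = 0.027 mol/L

At equilibrium, K = [CO]·[H₂]³ / ([CH₄]·[H₂O]) = 0.0010.
(8.9×10⁻⁵)·([H₂])³ / ((6.5×10⁻⁴)·(0.0027)) = 0.0010
[H₂]³ = 1.97×10⁻⁵ ⇒ [H₂] = 0.027 mol/L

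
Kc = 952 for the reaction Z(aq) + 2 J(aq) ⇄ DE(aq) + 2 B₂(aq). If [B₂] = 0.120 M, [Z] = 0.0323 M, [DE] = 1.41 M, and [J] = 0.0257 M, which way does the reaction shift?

Qc = [DE]·[B₂]² / ([Z]·[J]²) = (1.41)·(0.120)² / ((0.0323)·(0.0257)²) = 952
Qc = 952 = Kc, so the system is already at equilibrium.

neither direction; the system is at equilibrium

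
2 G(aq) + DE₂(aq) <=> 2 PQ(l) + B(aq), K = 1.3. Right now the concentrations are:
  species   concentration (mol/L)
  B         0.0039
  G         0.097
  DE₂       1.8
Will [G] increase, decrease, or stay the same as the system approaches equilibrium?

decrease

(PQ is a pure liquid — omitted from Q.)
Q = [B] / ([G]²·[DE₂]) = (0.0039) / ((0.097)²·(1.8)) = 0.23
Q = 0.23 < K = 1.3: net forward reaction.
G is a reactant, so it decreases.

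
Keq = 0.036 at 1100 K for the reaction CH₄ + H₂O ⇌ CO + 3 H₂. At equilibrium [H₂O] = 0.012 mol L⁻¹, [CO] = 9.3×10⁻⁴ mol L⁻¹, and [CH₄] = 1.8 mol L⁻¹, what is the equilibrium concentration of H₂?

[H₂] = 0.94 mol L⁻¹

At equilibrium, Keq = [CO]·[H₂]³ / ([CH₄]·[H₂O]) = 0.036.
(9.3×10⁻⁴)·([H₂])³ / ((1.8)·(0.012)) = 0.036
[H₂]³ = 0.836 ⇒ [H₂] = 0.94 mol L⁻¹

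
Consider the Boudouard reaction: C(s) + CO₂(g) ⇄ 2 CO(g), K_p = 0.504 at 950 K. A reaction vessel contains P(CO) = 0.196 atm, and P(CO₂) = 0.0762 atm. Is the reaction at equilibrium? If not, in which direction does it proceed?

(C is a pure solid — omitted from Q_p.)
Q_p = P(CO)² / P(CO₂) = (0.196)² / (0.0762) = 0.504
Q_p = 0.504 = K_p, so the system is already at equilibrium.

at equilibrium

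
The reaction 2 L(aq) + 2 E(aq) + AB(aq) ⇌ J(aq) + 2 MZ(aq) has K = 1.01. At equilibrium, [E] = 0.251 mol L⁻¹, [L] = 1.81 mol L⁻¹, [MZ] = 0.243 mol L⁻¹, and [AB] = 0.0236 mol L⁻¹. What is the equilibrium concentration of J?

At equilibrium, K = [J]·[MZ]² / ([L]²·[E]²·[AB]) = 1.01.
([J])·(0.243)² / ((1.81)²·(0.251)²·(0.0236)) = 1.01
[J] = 0.0833 mol L⁻¹

[J] = 0.0833 mol L⁻¹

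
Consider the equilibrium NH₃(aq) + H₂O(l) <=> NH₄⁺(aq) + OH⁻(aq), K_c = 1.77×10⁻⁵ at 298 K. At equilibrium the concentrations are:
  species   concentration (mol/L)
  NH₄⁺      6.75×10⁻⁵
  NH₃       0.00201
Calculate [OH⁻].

(H₂O is a pure liquid — omitted from K_c.)
At equilibrium, K_c = [NH₄⁺]·[OH⁻] / [NH₃] = 1.77×10⁻⁵.
(6.75×10⁻⁵)·([OH⁻]) / (0.00201) = 1.77×10⁻⁵
[OH⁻] = 5.27×10⁻⁴ mol/L

[OH⁻] = 5.27×10⁻⁴ mol/L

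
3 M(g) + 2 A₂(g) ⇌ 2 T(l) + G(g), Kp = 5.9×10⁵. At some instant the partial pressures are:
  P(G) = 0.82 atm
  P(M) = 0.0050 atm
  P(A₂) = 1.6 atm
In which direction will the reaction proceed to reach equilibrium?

(T is a pure liquid — omitted from Qp.)
Qp = P(G) / (P(M)³·P(A₂)²) = (0.82) / ((0.0050)³·(1.6)²) = 2.6×10⁶
Qp = 2.6×10⁶ > Kp = 5.9×10⁵, so the reverse reaction proceeds.

reverse (toward reactants)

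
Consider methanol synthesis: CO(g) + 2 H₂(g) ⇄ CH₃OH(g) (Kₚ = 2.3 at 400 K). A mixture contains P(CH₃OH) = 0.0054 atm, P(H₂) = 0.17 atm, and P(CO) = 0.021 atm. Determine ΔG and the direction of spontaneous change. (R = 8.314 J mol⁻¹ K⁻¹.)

ΔG = 4.50 kJ/mol; the forward reaction is non-spontaneous

Qₚ = P(CH₃OH) / (P(CO)·P(H₂)²) = (0.0054) / ((0.021)·(0.17)²) = 8.90
ΔG = RT ln(Qₚ/Kₚ) = (8.314 J mol⁻¹ K⁻¹)(400 K) × ln(8.90/2.3)
   = (3.326 kJ/mol)(1.353) = 4.50 kJ/mol
ΔG > 0, so the forward reaction is non-spontaneous (proceeds in reverse).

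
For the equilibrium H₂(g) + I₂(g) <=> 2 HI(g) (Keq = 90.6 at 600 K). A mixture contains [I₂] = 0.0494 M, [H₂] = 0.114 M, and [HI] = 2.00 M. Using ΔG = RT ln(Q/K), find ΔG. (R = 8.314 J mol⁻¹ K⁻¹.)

ΔG = 10.3 kJ/mol

Q = [HI]² / ([H₂]·[I₂]) = (2.00)² / ((0.114)·(0.0494)) = 710
ΔG = RT ln(Q/Keq) = (8.314 J mol⁻¹ K⁻¹)(600 K) × ln(710/90.6)
   = (4.988 kJ/mol)(2.059) = 10.3 kJ/mol
ΔG > 0, so the forward reaction is non-spontaneous (proceeds in reverse).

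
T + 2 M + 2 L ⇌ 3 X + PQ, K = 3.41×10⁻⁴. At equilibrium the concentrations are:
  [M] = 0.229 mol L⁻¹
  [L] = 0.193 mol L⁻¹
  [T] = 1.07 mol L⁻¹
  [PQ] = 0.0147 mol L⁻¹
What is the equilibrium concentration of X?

[X] = 0.0365 mol L⁻¹

At equilibrium, K = [X]³·[PQ] / ([T]·[M]²·[L]²) = 3.41×10⁻⁴.
([X])³·(0.0147) / ((1.07)·(0.229)²·(0.193)²) = 3.41×10⁻⁴
[X]³ = 4.85×10⁻⁵ ⇒ [X] = 0.0365 mol L⁻¹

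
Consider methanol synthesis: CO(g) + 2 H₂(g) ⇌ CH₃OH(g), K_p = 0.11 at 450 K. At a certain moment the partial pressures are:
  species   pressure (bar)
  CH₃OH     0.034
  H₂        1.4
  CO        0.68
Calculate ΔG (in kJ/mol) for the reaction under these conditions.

ΔG = -5.47 kJ/mol

Q_p = P(CH₃OH) / (P(CO)·P(H₂)²) = (0.034) / ((0.68)·(1.4)²) = 0.0255
ΔG = RT ln(Q_p/K_p) = (8.314 J mol⁻¹ K⁻¹)(450 K) × ln(0.0255/0.11)
   = (3.741 kJ/mol)(-1.462) = -5.47 kJ/mol
ΔG < 0, so the forward reaction is spontaneous (proceeds forward).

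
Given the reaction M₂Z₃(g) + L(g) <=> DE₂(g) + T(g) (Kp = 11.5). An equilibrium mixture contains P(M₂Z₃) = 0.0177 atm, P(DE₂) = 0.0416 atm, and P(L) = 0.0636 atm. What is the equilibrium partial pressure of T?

At equilibrium, Kp = P(DE₂)·P(T) / (P(M₂Z₃)·P(L)) = 11.5.
(0.0416)·(P(T)) / ((0.0177)·(0.0636)) = 11.5
P(T) = 0.311 atm

P(T) = 0.311 atm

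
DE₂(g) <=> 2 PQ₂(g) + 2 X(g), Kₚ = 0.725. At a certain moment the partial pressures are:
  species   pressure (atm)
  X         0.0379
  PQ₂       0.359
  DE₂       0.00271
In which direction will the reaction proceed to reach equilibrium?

toward products

Qₚ = P(PQ₂)²·P(X)² / P(DE₂) = (0.359)²·(0.0379)² / (0.00271) = 0.0683
Qₚ = 0.0683 < Kₚ = 0.725, so the forward reaction proceeds.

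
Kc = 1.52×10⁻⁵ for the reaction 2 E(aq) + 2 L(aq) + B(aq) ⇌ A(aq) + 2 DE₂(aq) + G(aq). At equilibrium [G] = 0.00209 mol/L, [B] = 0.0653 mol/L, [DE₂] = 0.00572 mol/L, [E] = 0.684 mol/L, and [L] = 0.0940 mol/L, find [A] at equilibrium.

At equilibrium, Kc = [A]·[DE₂]²·[G] / ([E]²·[L]²·[B]) = 1.52×10⁻⁵.
([A])·(0.00572)²·(0.00209) / ((0.684)²·(0.0940)²·(0.0653)) = 1.52×10⁻⁵
[A] = 0.0600 mol/L

[A] = 0.0600 mol/L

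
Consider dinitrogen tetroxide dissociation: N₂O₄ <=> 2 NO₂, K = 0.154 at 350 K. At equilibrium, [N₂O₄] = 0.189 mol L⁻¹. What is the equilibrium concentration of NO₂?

At equilibrium, K = [NO₂]² / [N₂O₄] = 0.154.
([NO₂])² / (0.189) = 0.154
[NO₂]² = 0.0291 ⇒ [NO₂] = 0.171 mol L⁻¹

[NO₂] = 0.171 mol L⁻¹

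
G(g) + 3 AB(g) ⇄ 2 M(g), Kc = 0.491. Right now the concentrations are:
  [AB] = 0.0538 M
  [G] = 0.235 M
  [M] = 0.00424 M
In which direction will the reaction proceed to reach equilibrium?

neither direction; the system is at equilibrium

Qc = [M]² / ([G]·[AB]³) = (0.00424)² / ((0.235)·(0.0538)³) = 0.491
Qc = 0.491 = Kc, so the system is already at equilibrium.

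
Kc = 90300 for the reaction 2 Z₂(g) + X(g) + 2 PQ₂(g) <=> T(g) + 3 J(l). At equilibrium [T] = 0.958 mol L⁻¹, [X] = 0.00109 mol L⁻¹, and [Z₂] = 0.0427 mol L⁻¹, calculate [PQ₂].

[PQ₂] = 2.31 mol L⁻¹

(J is a pure liquid — omitted from Kc.)
At equilibrium, Kc = [T] / ([Z₂]²·[X]·[PQ₂]²) = 90300.
(0.958) / ((0.0427)²·(0.00109)·([PQ₂])²) = 90300
[PQ₂]² = 5.34 ⇒ [PQ₂] = 2.31 mol L⁻¹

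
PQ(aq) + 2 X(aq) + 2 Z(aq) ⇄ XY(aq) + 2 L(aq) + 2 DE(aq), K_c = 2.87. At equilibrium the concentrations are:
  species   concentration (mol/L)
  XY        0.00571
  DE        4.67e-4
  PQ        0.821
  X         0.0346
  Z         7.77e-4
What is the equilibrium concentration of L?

[L] = 1.17 mol/L

At equilibrium, K_c = [XY]·[L]²·[DE]² / ([PQ]·[X]²·[Z]²) = 2.87.
(0.00571)·([L])²·(4.67e-4)² / ((0.821)·(0.0346)²·(7.77e-4)²) = 2.87
[L]² = 1.37 ⇒ [L] = 1.17 mol/L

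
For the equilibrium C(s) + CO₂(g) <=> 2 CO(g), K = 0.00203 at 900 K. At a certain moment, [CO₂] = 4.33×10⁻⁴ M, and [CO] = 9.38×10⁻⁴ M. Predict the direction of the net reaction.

neither direction; the system is at equilibrium

(C is a pure solid — omitted from Q.)
Q = [CO]² / [CO₂] = (9.38×10⁻⁴)² / (4.33×10⁻⁴) = 0.00203
Q = 0.00203 = K, so the system is already at equilibrium.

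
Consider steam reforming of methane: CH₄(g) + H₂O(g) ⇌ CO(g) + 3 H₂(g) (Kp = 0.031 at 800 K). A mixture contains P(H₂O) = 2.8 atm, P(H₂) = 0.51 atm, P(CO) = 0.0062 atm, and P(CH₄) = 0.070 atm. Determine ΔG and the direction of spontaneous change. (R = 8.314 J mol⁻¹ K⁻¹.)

Qp = P(CO)·P(H₂)³ / (P(CH₄)·P(H₂O)) = (0.0062)·(0.51)³ / ((0.070)·(2.8)) = 0.00420
ΔG = RT ln(Qp/Kp) = (8.314 J mol⁻¹ K⁻¹)(800 K) × ln(0.00420/0.031)
   = (6.651 kJ/mol)(-1.999) = -13.3 kJ/mol
ΔG < 0, so the forward reaction is spontaneous (proceeds forward).

ΔG = -13.3 kJ/mol; the forward reaction is spontaneous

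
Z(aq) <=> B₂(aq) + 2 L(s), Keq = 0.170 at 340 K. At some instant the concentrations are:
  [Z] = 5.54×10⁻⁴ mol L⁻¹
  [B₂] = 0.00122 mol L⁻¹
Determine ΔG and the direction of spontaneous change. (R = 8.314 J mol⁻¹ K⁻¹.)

ΔG = 7.24 kJ/mol; the forward reaction is non-spontaneous

(L is a pure solid — omitted from Q.)
Q = [B₂] / [Z] = (0.00122) / (5.54×10⁻⁴) = 2.20
ΔG = RT ln(Q/Keq) = (8.314 J mol⁻¹ K⁻¹)(340 K) × ln(2.20/0.170)
   = (2.827 kJ/mol)(2.560) = 7.24 kJ/mol
ΔG > 0, so the forward reaction is non-spontaneous (proceeds in reverse).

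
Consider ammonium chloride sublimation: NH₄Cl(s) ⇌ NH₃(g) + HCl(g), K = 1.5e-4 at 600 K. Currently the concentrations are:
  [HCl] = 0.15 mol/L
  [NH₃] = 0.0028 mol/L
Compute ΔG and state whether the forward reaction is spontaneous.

ΔG = 5.14 kJ/mol; the forward reaction is non-spontaneous

(NH₄Cl is a pure solid — omitted from Q.)
Q = [NH₃]·[HCl] = (0.0028)·(0.15) = 4.20e-4
ΔG = RT ln(Q/K) = (8.314 J mol⁻¹ K⁻¹)(600 K) × ln(4.20e-4/1.5e-4)
   = (4.988 kJ/mol)(1.030) = 5.14 kJ/mol
ΔG > 0, so the forward reaction is non-spontaneous (proceeds in reverse).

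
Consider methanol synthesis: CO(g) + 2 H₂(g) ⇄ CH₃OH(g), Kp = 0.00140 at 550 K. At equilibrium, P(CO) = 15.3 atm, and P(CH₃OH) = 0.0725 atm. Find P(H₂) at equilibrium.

P(H₂) = 1.84 atm

At equilibrium, Kp = P(CH₃OH) / (P(CO)·P(H₂)²) = 0.00140.
(0.0725) / ((15.3)·(P(H₂))²) = 0.00140
P(H₂)² = 3.38 ⇒ P(H₂) = 1.84 atm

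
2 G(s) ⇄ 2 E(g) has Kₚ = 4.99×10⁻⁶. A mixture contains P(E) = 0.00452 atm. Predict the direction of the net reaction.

(G is a pure solid — omitted from Qₚ.)
Qₚ = P(E)² = (0.00452)² = 2.04×10⁻⁵
Qₚ = 2.04×10⁻⁵ > Kₚ = 4.99×10⁻⁶, so the reverse reaction proceeds.

in the reverse direction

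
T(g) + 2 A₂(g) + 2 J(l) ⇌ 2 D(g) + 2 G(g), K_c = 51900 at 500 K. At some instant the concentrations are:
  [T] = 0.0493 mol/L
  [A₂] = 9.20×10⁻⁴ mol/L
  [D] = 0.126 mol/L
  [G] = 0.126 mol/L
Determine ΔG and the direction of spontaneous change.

(J is a pure liquid — omitted from Q_c.)
Q_c = [D]²·[G]² / ([T]·[A₂]²) = (0.126)²·(0.126)² / ((0.0493)·(9.20×10⁻⁴)²) = 6040
ΔG = RT ln(Q_c/K_c) = (8.314 J mol⁻¹ K⁻¹)(500 K) × ln(6040/51900)
   = (4.157 kJ/mol)(-2.151) = -8.94 kJ/mol
ΔG < 0, so the forward reaction is spontaneous (proceeds forward).

ΔG = -8.94 kJ/mol; the forward reaction is spontaneous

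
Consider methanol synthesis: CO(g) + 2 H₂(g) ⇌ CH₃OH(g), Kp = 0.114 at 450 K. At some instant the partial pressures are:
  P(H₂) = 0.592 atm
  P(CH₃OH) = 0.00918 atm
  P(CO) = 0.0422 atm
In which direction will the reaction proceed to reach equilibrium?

toward reactants

Qp = P(CH₃OH) / (P(CO)·P(H₂)²) = (0.00918) / ((0.0422)·(0.592)²) = 0.621
Qp = 0.621 > Kp = 0.114, so the reverse reaction proceeds.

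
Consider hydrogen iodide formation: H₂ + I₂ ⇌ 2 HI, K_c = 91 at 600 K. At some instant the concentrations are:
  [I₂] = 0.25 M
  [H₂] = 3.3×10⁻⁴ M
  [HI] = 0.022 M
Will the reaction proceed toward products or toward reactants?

toward products

Q_c = [HI]² / ([H₂]·[I₂]) = (0.022)² / ((3.3×10⁻⁴)·(0.25)) = 5.9
Q_c = 5.9 < K_c = 91, so the forward reaction proceeds.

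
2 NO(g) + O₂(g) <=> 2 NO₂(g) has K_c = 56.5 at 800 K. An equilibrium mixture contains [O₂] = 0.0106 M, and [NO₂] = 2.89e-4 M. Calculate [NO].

At equilibrium, K_c = [NO₂]² / ([NO]²·[O₂]) = 56.5.
(2.89e-4)² / (([NO])²·(0.0106)) = 56.5
[NO]² = 1.39e-7 ⇒ [NO] = 3.73e-4 M

[NO] = 3.73e-4 M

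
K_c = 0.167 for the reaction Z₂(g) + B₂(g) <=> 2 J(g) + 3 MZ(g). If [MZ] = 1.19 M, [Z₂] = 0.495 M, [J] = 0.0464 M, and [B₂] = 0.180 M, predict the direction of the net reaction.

to the right

Q_c = [J]²·[MZ]³ / ([Z₂]·[B₂]) = (0.0464)²·(1.19)³ / ((0.495)·(0.180)) = 0.0407
Q_c = 0.0407 < K_c = 0.167, so the forward reaction proceeds.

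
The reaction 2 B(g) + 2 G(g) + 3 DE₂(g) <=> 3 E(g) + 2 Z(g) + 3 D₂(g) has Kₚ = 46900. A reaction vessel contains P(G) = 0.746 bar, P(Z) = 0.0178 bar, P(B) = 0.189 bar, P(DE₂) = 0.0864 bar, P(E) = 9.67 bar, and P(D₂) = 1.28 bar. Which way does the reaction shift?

Qₚ = P(E)³·P(Z)²·P(D₂)³ / (P(B)²·P(G)²·P(DE₂)³) = (9.67)³·(0.0178)²·(1.28)³ / ((0.189)²·(0.746)²·(0.0864)³) = 46900
Qₚ = 46900 = Kₚ, so the system is already at equilibrium.

no net change (already at equilibrium)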